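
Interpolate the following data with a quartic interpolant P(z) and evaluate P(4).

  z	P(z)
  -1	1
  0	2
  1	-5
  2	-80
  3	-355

Evaluate each Lagrange basis at z = 4:
L_0(4) = (4)·(3)·(2)·(1)/[(-1)·(-2)·(-3)·(-4)] = 1
L_1(4) = (5)·(3)·(2)·(1)/[(1)·(-1)·(-2)·(-3)] = -5
L_2(4) = (5)·(4)·(2)·(1)/[(2)·(1)·(-1)·(-2)] = 10
L_3(4) = (5)·(4)·(3)·(1)/[(3)·(2)·(1)·(-1)] = -10
L_4(4) = (5)·(4)·(3)·(2)/[(4)·(3)·(2)·(1)] = 5
Sum: 1·(1) + 2·(-5) + (-5)·(10) + (-80)·(-10) + (-355)·(5) = -1034

-1034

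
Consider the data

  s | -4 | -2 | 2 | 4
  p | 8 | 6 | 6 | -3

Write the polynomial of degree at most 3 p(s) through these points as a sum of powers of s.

p(s) = -(11/96)s^3 - (7/24)s^2 + (11/24)s + 43/6

Build the Lagrange basis polynomials:
L_0(s) = (s + 2)(s - 2)(s - 4) / [-96] = -(1/96)s^3 + (1/24)s^2 + (1/24)s - 1/6
L_1(s) = (s + 4)(s - 2)(s - 4) / [48] = (1/48)s^3 - (1/24)s^2 - (1/3)s + 2/3
L_2(s) = (s + 4)(s + 2)(s - 4) / [-48] = -(1/48)s^3 - (1/24)s^2 + (1/3)s + 2/3
L_3(s) = (s + 4)(s + 2)(s - 2) / [96] = (1/96)s^3 + (1/24)s^2 - (1/24)s - 1/6
p(s) = 8·L_0 + 6·L_1 + 6·L_2 + (-3)·L_3
  8·L_0(s) = -(1/12)s^3 + (1/3)s^2 + (1/3)s - 4/3
  6·L_1(s) = (1/8)s^3 - (1/4)s^2 - 2s + 4
  6·L_2(s) = -(1/8)s^3 - (1/4)s^2 + 2s + 4
  (-3)·L_3(s) = -(1/32)s^3 - (1/8)s^2 + (1/8)s + 1/2
Adding term by term: -(11/96)s^3 - (7/24)s^2 + (11/24)s + 43/6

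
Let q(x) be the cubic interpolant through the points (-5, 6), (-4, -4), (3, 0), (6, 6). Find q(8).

Evaluate each Lagrange basis at x = 8:
L_0(8) = (12)·(5)·(2)/[(-1)·(-8)·(-11)] = -15/11
L_1(8) = (13)·(5)·(2)/[(1)·(-7)·(-10)] = 13/7
L_2(8) = (13)·(12)·(2)/[(8)·(7)·(-3)] = -13/7
L_3(8) = (13)·(12)·(5)/[(11)·(10)·(3)] = 26/11
Sum: 6·(-15/11) + (-4)·(13/7) + 0 + 6·(26/11) = -10/7

-10/7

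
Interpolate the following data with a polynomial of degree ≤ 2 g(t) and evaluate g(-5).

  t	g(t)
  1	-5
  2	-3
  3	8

172

Evaluate each Lagrange basis at t = -5:
L_0(-5) = (-7)·(-8)/[(-1)·(-2)] = 28
L_1(-5) = (-6)·(-8)/[(1)·(-1)] = -48
L_2(-5) = (-6)·(-7)/[(2)·(1)] = 21
Sum: (-5)·(28) + (-3)·(-48) + 8·(21) = 172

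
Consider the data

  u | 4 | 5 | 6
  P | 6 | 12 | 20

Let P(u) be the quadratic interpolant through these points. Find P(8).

Using Newton's divided-difference form:
P[4,5] = (12 - 6) / (5 - 4) = 6
P[5,6] = (20 - 12) / (6 - 5) = 8
P[4,5,6] = (8 - 6) / (6 - 4) = 1
P(8) = 6 + 6·(4) + 1·(4)·(3) = 42

42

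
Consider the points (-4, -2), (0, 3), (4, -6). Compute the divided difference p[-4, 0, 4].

-7/16

p[-4,0] = (3 - (-2)) / (0 - (-4)) = 5/4
p[0,4] = (-6 - 3) / (4 - 0) = -9/4
p[-4,0,4] = (-9/4 - 5/4) / (4 - (-4)) = -7/16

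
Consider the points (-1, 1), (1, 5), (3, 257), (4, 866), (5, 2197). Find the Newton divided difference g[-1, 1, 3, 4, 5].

4

g[-1,1] = (5 - 1) / (1 - (-1)) = 2
g[1,3] = (257 - 5) / (3 - 1) = 126
g[3,4] = (866 - 257) / (4 - 3) = 609
g[4,5] = (2197 - 866) / (5 - 4) = 1331
g[-1,1,3] = (126 - 2) / (3 - (-1)) = 31
g[1,3,4] = (609 - 126) / (4 - 1) = 161
g[3,4,5] = (1331 - 609) / (5 - 3) = 361
g[-1,1,3,4] = (161 - 31) / (4 - (-1)) = 26
g[1,3,4,5] = (361 - 161) / (5 - 1) = 50
g[-1,1,3,4,5] = (50 - 26) / (5 - (-1)) = 4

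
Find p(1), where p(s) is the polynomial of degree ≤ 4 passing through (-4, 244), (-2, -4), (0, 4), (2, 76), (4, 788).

14

Evaluate each Lagrange basis at s = 1:
L_0(1) = (3)·(1)·(-1)·(-3)/[(-2)·(-4)·(-6)·(-8)] = 3/128
L_1(1) = (5)·(1)·(-1)·(-3)/[(2)·(-2)·(-4)·(-6)] = -5/32
L_2(1) = (5)·(3)·(-1)·(-3)/[(4)·(2)·(-2)·(-4)] = 45/64
L_3(1) = (5)·(3)·(1)·(-3)/[(6)·(4)·(2)·(-2)] = 15/32
L_4(1) = (5)·(3)·(1)·(-1)/[(8)·(6)·(4)·(2)] = -5/128
Sum: 244·(3/128) + (-4)·(-5/32) + 4·(45/64) + 76·(15/32) + 788·(-5/128) = 14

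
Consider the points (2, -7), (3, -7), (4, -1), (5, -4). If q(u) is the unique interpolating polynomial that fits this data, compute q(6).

Using Newton's divided-difference form:
q[2,3] = (-7 - (-7)) / (3 - 2) = 0
q[3,4] = (-1 - (-7)) / (4 - 3) = 6
q[4,5] = (-4 - (-1)) / (5 - 4) = -3
q[2,3,4] = (6 - 0) / (4 - 2) = 3
q[3,4,5] = (-3 - 6) / (5 - 3) = -9/2
q[2,3,4,5] = (-9/2 - 3) / (5 - 2) = -5/2
q(6) = -7 + 0·(4) + 3·(4)·(3) + (-5/2)·(4)·(3)·(2) = -31

-31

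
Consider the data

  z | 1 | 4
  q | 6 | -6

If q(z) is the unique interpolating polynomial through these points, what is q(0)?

10

Evaluate each Lagrange basis at z = 0:
L_0(0) = (-4)/[(-3)] = 4/3
L_1(0) = (-1)/[(3)] = -1/3
Sum: 6·(4/3) + (-6)·(-1/3) = 10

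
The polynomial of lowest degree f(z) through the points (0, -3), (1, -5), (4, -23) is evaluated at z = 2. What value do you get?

-9

L_0(2) = (1)·(-2)/[(-1)·(-4)] = -1/2
L_1(2) = (2)·(-2)/[(1)·(-3)] = 4/3
L_2(2) = (2)·(1)/[(4)·(3)] = 1/6
Sum: (-3)·(-1/2) + (-5)·(4/3) + (-23)·(1/6) = -9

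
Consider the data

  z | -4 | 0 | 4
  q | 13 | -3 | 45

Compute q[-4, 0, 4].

q[-4,0] = (-3 - 13) / (0 - (-4)) = -4
q[0,4] = (45 - (-3)) / (4 - 0) = 12
q[-4,0,4] = (12 - (-4)) / (4 - (-4)) = 2

2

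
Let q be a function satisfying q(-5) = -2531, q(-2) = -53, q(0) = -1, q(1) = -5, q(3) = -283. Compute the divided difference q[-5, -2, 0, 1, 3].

q[-5,-2] = (-53 - (-2531)) / (-2 - (-5)) = 826
q[-2,0] = (-1 - (-53)) / (0 - (-2)) = 26
q[0,1] = (-5 - (-1)) / (1 - 0) = -4
q[1,3] = (-283 - (-5)) / (3 - 1) = -139
q[-5,-2,0] = (26 - 826) / (0 - (-5)) = -160
q[-2,0,1] = (-4 - 26) / (1 - (-2)) = -10
q[0,1,3] = (-139 - (-4)) / (3 - 0) = -45
q[-5,-2,0,1] = (-10 - (-160)) / (1 - (-5)) = 25
q[-2,0,1,3] = (-45 - (-10)) / (3 - (-2)) = -7
q[-5,-2,0,1,3] = (-7 - 25) / (3 - (-5)) = -4

-4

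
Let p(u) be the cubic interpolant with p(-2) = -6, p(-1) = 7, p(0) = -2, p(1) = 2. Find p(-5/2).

-507/16

Using Newton's divided-difference form:
p[-2,-1] = (7 - (-6)) / (-1 - (-2)) = 13
p[-1,0] = (-2 - 7) / (0 - (-1)) = -9
p[0,1] = (2 - (-2)) / (1 - 0) = 4
p[-2,-1,0] = (-9 - 13) / (0 - (-2)) = -11
p[-1,0,1] = (4 - (-9)) / (1 - (-1)) = 13/2
p[-2,-1,0,1] = (13/2 - (-11)) / (1 - (-2)) = 35/6
p(-5/2) = -6 + 13·(-1/2) + (-11)·(-1/2)·(-3/2) + (35/6)·(-1/2)·(-3/2)·(-5/2) = -507/16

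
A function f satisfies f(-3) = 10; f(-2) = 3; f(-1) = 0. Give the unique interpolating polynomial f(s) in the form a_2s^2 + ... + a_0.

L_0(s) = (s + 2)(s + 1) / [2] = (1/2)s^2 + (3/2)s + 1
L_1(s) = (s + 3)(s + 1) / [-1] = -s^2 - 4s - 3
L_2(s) = (s + 3)(s + 2) / [2] = (1/2)s^2 + (5/2)s + 3
f(s) = 10·L_0 + 3·L_1 + 0·L_2
  10·L_0(s) = 5s^2 + 15s + 10
  3·L_1(s) = -3s^2 - 12s - 9
  0·L_2(s) = 0
Adding term by term: 2s^2 + 3s + 1

f(s) = 2s^2 + 3s + 1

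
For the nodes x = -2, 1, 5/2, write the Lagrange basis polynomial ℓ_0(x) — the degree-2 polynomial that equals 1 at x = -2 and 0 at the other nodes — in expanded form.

ℓ_0(x) = (2/27)x^2 - (7/27)x + 5/27

ℓ_0(x) = (x - 1)(x - 5/2) / [(-3)·(-9/2)]
       = (x^2 - (7/2)x + 5/2) / (27/2)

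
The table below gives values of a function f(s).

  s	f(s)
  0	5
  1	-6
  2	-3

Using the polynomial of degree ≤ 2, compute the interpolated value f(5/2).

Using Newton's divided-difference form:
f[0,1] = (-6 - 5) / (1 - 0) = -11
f[1,2] = (-3 - (-6)) / (2 - 1) = 3
f[0,1,2] = (3 - (-11)) / (2 - 0) = 7
f(5/2) = 5 + (-11)·(5/2) + 7·(5/2)·(3/2) = 15/4

15/4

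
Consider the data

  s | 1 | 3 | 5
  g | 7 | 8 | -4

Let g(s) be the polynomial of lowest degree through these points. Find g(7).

-29

L_0(7) = (4)·(2)/[(-2)·(-4)] = 1
L_1(7) = (6)·(2)/[(2)·(-2)] = -3
L_2(7) = (6)·(4)/[(4)·(2)] = 3
Sum: 7·(1) + 8·(-3) + (-4)·(3) = -29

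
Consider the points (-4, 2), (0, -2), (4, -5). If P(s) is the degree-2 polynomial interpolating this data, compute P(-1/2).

-199/128

Evaluate each Lagrange basis at s = -1/2:
L_0(-1/2) = (-1/2)·(-9/2)/[(-4)·(-8)] = 9/128
L_1(-1/2) = (7/2)·(-9/2)/[(4)·(-4)] = 63/64
L_2(-1/2) = (7/2)·(-1/2)/[(8)·(4)] = -7/128
Sum: 2·(9/128) + (-2)·(63/64) + (-5)·(-7/128) = -199/128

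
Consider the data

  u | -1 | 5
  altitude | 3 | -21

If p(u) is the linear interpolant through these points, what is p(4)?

Evaluate each Lagrange basis at u = 4:
L_0(4) = (-1)/[(-6)] = 1/6
L_1(4) = (5)/[(6)] = 5/6
Sum: 3·(1/6) + (-21)·(5/6) = -17

-17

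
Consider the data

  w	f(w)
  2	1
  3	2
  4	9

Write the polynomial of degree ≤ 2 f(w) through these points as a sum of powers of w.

Build the Lagrange basis polynomials:
L_0(w) = (w - 3)(w - 4) / [2] = (1/2)w^2 - (7/2)w + 6
L_1(w) = (w - 2)(w - 4) / [-1] = -w^2 + 6w - 8
L_2(w) = (w - 2)(w - 3) / [2] = (1/2)w^2 - (5/2)w + 3
f(w) = 1·L_0 + 2·L_1 + 9·L_2
  1·L_0(w) = (1/2)w^2 - (7/2)w + 6
  2·L_1(w) = -2w^2 + 12w - 16
  9·L_2(w) = (9/2)w^2 - (45/2)w + 27
Adding term by term: 3w^2 - 14w + 17

f(w) = 3w^2 - 14w + 17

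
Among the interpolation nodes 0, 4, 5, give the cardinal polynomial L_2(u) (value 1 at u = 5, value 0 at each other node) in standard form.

L_2(u) = (1/5)u^2 - (4/5)u

L_2(u) = u(u - 4) / [(5)·(1)]
       = (u^2 - 4u) / (5)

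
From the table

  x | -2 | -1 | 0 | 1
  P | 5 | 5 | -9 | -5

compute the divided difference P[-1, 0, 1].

P[-1,0] = (-9 - 5) / (0 - (-1)) = -14
P[0,1] = (-5 - (-9)) / (1 - 0) = 4
P[-1,0,1] = (4 - (-14)) / (1 - (-1)) = 9

9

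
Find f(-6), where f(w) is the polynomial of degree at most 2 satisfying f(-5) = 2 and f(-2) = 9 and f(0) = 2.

Evaluate each Lagrange basis at w = -6:
L_0(-6) = (-4)·(-6)/[(-3)·(-5)] = 8/5
L_1(-6) = (-1)·(-6)/[(3)·(-2)] = -1
L_2(-6) = (-1)·(-4)/[(5)·(2)] = 2/5
Sum: 2·(8/5) + 9·(-1) + 2·(2/5) = -5

-5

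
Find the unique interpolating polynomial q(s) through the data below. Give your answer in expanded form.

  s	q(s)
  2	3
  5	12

q(s) = 3s - 3

L_0(s) = (s - 5) / [-3] = -(1/3)s + 5/3
L_1(s) = (s - 2) / [3] = (1/3)s - 2/3
q(s) = 3·L_0 + 12·L_1
  3·L_0(s) = -s + 5
  12·L_1(s) = 4s - 8
Adding term by term: 3s - 3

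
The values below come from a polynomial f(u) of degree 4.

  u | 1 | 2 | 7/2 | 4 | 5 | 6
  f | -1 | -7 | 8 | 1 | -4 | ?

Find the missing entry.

281/3

The 5 known values determine f uniquely (degree ≤ 4).
L_0(6) = (4)·(5/2)·(2)·(1)/[(-1)·(-5/2)·(-3)·(-4)] = 2/3
L_1(6) = (5)·(5/2)·(2)·(1)/[(1)·(-3/2)·(-2)·(-3)] = -25/9
L_2(6) = (5)·(4)·(2)·(1)/[(5/2)·(3/2)·(-1/2)·(-3/2)] = 128/9
L_3(6) = (5)·(4)·(5/2)·(1)/[(3)·(2)·(1/2)·(-1)] = -50/3
L_4(6) = (5)·(4)·(5/2)·(2)/[(4)·(3)·(3/2)·(1)] = 50/9
Sum: (-1)·(2/3) + (-7)·(-25/9) + 8·(128/9) + 1·(-50/3) + (-4)·(50/9) = 281/3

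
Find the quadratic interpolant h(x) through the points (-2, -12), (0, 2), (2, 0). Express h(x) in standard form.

Build the Lagrange basis polynomials:
L_0(x) = x(x - 2) / [8] = (1/8)x^2 - (1/4)x
L_1(x) = (x + 2)(x - 2) / [-4] = -(1/4)x^2 + 1
L_2(x) = (x + 2)x / [8] = (1/8)x^2 + (1/4)x
h(x) = (-12)·L_0 + 2·L_1 + 0·L_2
  (-12)·L_0(x) = -(3/2)x^2 + 3x
  2·L_1(x) = -(1/2)x^2 + 2
  0·L_2(x) = 0
Adding term by term: -2x^2 + 3x + 2

h(x) = -2x^2 + 3x + 2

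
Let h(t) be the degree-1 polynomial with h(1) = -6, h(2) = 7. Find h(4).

L_0(4) = (2)/[(-1)] = -2
L_1(4) = (3)/[(1)] = 3
Sum: (-6)·(-2) + 7·(3) = 33

33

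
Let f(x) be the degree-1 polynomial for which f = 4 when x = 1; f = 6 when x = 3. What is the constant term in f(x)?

Build the Lagrange basis polynomials:
L_0(x) = (x - 3) / [-2] = -(1/2)x + 3/2
L_1(x) = (x - 1) / [2] = (1/2)x - 1/2
f(x) = 4·L_0 + 6·L_1
Only the constant term is needed; take it from each L_i and combine:
4·(3/2) + 6·(-1/2) = 3

3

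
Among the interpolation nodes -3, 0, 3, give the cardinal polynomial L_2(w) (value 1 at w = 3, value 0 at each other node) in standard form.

L_2(w) = (1/18)w^2 + (1/6)w

L_2(w) = (w + 3)w / [(6)·(3)]
       = (w^2 + 3w) / (18)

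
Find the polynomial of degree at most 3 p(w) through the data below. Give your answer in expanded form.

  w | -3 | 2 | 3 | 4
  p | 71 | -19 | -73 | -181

p(w) = -3w^3 + 3w - 1

Build the Lagrange basis polynomials:
L_0(w) = (w - 2)(w - 3)(w - 4) / [-210] = -(1/210)w^3 + (3/70)w^2 - (13/105)w + 4/35
L_1(w) = (w + 3)(w - 3)(w - 4) / [10] = (1/10)w^3 - (2/5)w^2 - (9/10)w + 18/5
L_2(w) = (w + 3)(w - 2)(w - 4) / [-6] = -(1/6)w^3 + (1/2)w^2 + (5/3)w - 4
L_3(w) = (w + 3)(w - 2)(w - 3) / [14] = (1/14)w^3 - (1/7)w^2 - (9/14)w + 9/7
p(w) = 71·L_0 + (-19)·L_1 + (-73)·L_2 + (-181)·L_3
  71·L_0(w) = -(71/210)w^3 + (213/70)w^2 - (923/105)w + 284/35
  (-19)·L_1(w) = -(19/10)w^3 + (38/5)w^2 + (171/10)w - 342/5
  (-73)·L_2(w) = (73/6)w^3 - (73/2)w^2 - (365/3)w + 292
  (-181)·L_3(w) = -(181/14)w^3 + (181/7)w^2 + (1629/14)w - 1629/7
Adding term by term: -3w^3 + 3w - 1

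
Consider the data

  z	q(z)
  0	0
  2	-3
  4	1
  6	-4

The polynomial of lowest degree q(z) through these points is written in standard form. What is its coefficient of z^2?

23/8

Build the Lagrange basis polynomials:
L_0(z) = (z - 2)(z - 4)(z - 6) / [-48] = -(1/48)z^3 + (1/4)z^2 - (11/12)z + 1
L_1(z) = z(z - 4)(z - 6) / [16] = (1/16)z^3 - (5/8)z^2 + (3/2)z
L_2(z) = z(z - 2)(z - 6) / [-16] = -(1/16)z^3 + (1/2)z^2 - (3/4)z
L_3(z) = z(z - 2)(z - 4) / [48] = (1/48)z^3 - (1/8)z^2 + (1/6)z
q(z) = 0·L_0 + (-3)·L_1 + 1·L_2 + (-4)·L_3
Only the coefficient of z^2 is needed; take it from each L_i and combine:
0·(1/4) + (-3)·(-5/8) + 1·(1/2) + (-4)·(-1/8) = 23/8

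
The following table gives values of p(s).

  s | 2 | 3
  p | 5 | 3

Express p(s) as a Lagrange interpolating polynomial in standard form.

p(s) = -2s + 9

Build the Lagrange basis polynomials:
L_0(s) = (s - 3) / [-1] = -s + 3
L_1(s) = (s - 2) / [1] = s - 2
p(s) = 5·L_0 + 3·L_1
  5·L_0(s) = -5s + 15
  3·L_1(s) = 3s - 6
Adding term by term: -2s + 9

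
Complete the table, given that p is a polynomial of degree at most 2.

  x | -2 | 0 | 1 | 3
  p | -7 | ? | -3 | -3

The 3 known values determine p uniquely (degree ≤ 2).
Evaluate each Lagrange basis at x = 0:
L_0(0) = (-1)·(-3)/[(-3)·(-5)] = 1/5
L_1(0) = (2)·(-3)/[(3)·(-2)] = 1
L_2(0) = (2)·(-1)/[(5)·(2)] = -1/5
Sum: (-7)·(1/5) + (-3)·(1) + (-3)·(-1/5) = -19/5

-19/5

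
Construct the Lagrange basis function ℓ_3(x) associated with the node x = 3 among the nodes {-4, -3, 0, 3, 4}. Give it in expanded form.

ℓ_3(x) = -(1/126)x^4 - (1/42)x^3 + (8/63)x^2 + (8/21)x

ℓ_3(x) = (x + 4)(x + 3)x(x - 4) / [(7)·(6)·(3)·(-1)]
       = (x^4 + 3x^3 - 16x^2 - 48x) / (-126)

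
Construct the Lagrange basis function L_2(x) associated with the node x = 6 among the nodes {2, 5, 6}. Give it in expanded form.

L_2(x) = (1/4)x^2 - (7/4)x + 5/2

L_2(x) = (x - 2)(x - 5) / [(4)·(1)]
       = (x^2 - 7x + 10) / (4)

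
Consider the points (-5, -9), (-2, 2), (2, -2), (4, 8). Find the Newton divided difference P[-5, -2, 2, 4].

5/27

P[-5,-2] = (2 - (-9)) / (-2 - (-5)) = 11/3
P[-2,2] = (-2 - 2) / (2 - (-2)) = -1
P[2,4] = (8 - (-2)) / (4 - 2) = 5
P[-5,-2,2] = (-1 - 11/3) / (2 - (-5)) = -2/3
P[-2,2,4] = (5 - (-1)) / (4 - (-2)) = 1
P[-5,-2,2,4] = (1 - (-2/3)) / (4 - (-5)) = 5/27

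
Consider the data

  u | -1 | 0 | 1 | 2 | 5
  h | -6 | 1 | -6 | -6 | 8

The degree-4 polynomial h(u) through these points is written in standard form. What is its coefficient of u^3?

Build the Lagrange basis polynomials:
L_0(u) = u(u - 1)(u - 2)(u - 5) / [36] = (1/36)u^4 - (2/9)u^3 + (17/36)u^2 - (5/18)u
L_1(u) = (u + 1)(u - 1)(u - 2)(u - 5) / [-10] = -(1/10)u^4 + (7/10)u^3 - (9/10)u^2 - (7/10)u + 1
L_2(u) = (u + 1)u(u - 2)(u - 5) / [8] = (1/8)u^4 - (3/4)u^3 + (3/8)u^2 + (5/4)u
L_3(u) = (u + 1)u(u - 1)(u - 5) / [-18] = -(1/18)u^4 + (5/18)u^3 + (1/18)u^2 - (5/18)u
L_4(u) = (u + 1)u(u - 1)(u - 2) / [360] = (1/360)u^4 - (1/180)u^3 - (1/360)u^2 + (1/180)u
h(u) = (-6)·L_0 + 1·L_1 + (-6)·L_2 + (-6)·L_3 + 8·L_4
Only the coefficient of u^3 is needed; take it from each L_i and combine:
(-6)·(-2/9) + 1·(7/10) + (-6)·(-3/4) + (-6)·(5/18) + 8·(-1/180) = 217/45

217/45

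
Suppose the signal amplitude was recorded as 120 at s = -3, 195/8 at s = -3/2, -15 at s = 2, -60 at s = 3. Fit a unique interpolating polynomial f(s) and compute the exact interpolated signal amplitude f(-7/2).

1431/8

Evaluate each Lagrange basis at s = -7/2:
L_0(-7/2) = (-2)·(-11/2)·(-13/2)/[(-3/2)·(-5)·(-6)] = 143/90
L_1(-7/2) = (-1/2)·(-11/2)·(-13/2)/[(3/2)·(-7/2)·(-9/2)] = -143/189
L_2(-7/2) = (-1/2)·(-2)·(-13/2)/[(5)·(7/2)·(-1)] = 13/35
L_3(-7/2) = (-1/2)·(-2)·(-11/2)/[(6)·(9/2)·(1)] = -11/54
Sum: 120·(143/90) + 195/8·(-143/189) + (-15)·(13/35) + (-60)·(-11/54) = 1431/8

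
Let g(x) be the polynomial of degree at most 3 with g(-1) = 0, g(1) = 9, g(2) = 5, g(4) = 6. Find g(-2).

Evaluate each Lagrange basis at x = -2:
L_0(-2) = (-3)·(-4)·(-6)/[(-2)·(-3)·(-5)] = 12/5
L_1(-2) = (-1)·(-4)·(-6)/[(2)·(-1)·(-3)] = -4
L_2(-2) = (-1)·(-3)·(-6)/[(3)·(1)·(-2)] = 3
L_3(-2) = (-1)·(-3)·(-4)/[(5)·(3)·(2)] = -2/5
Sum: 0 + 9·(-4) + 5·(3) + 6·(-2/5) = -117/5

-117/5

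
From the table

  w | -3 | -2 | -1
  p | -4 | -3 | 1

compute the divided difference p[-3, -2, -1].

3/2

p[-3,-2] = (-3 - (-4)) / (-2 - (-3)) = 1
p[-2,-1] = (1 - (-3)) / (-1 - (-2)) = 4
p[-3,-2,-1] = (4 - 1) / (-1 - (-3)) = 3/2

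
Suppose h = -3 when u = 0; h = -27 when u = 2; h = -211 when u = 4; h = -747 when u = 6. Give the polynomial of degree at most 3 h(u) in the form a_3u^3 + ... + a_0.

h(u) = -4u^3 + 4u^2 - 4u - 3

Build the Lagrange basis polynomials:
L_0(u) = (u - 2)(u - 4)(u - 6) / [-48] = -(1/48)u^3 + (1/4)u^2 - (11/12)u + 1
L_1(u) = u(u - 4)(u - 6) / [16] = (1/16)u^3 - (5/8)u^2 + (3/2)u
L_2(u) = u(u - 2)(u - 6) / [-16] = -(1/16)u^3 + (1/2)u^2 - (3/4)u
L_3(u) = u(u - 2)(u - 4) / [48] = (1/48)u^3 - (1/8)u^2 + (1/6)u
h(u) = (-3)·L_0 + (-27)·L_1 + (-211)·L_2 + (-747)·L_3
  (-3)·L_0(u) = (1/16)u^3 - (3/4)u^2 + (11/4)u - 3
  (-27)·L_1(u) = -(27/16)u^3 + (135/8)u^2 - (81/2)u
  (-211)·L_2(u) = (211/16)u^3 - (211/2)u^2 + (633/4)u
  (-747)·L_3(u) = -(249/16)u^3 + (747/8)u^2 - (249/2)u
Adding term by term: -4u^3 + 4u^2 - 4u - 3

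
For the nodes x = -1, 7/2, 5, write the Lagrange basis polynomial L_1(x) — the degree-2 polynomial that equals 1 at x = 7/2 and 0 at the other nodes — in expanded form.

L_1(x) = -(4/27)x^2 + (16/27)x + 20/27

L_1(x) = (x + 1)(x - 5) / [(9/2)·(-3/2)]
       = (x^2 - 4x - 5) / (-27/4)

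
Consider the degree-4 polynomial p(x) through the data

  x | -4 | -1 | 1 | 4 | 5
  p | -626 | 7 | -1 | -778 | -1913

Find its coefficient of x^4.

Build the Lagrange basis polynomials:
L_0(x) = (x + 1)(x - 1)(x - 4)(x - 5) / [1080] = (1/1080)x^4 - (1/120)x^3 + (19/1080)x^2 + (1/120)x - 1/54
L_1(x) = (x + 4)(x - 1)(x - 4)(x - 5) / [-180] = -(1/180)x^4 + (1/30)x^3 + (11/180)x^2 - (8/15)x + 4/9
L_2(x) = (x + 4)(x + 1)(x - 4)(x - 5) / [120] = (1/120)x^4 - (1/30)x^3 - (7/40)x^2 + (8/15)x + 2/3
L_3(x) = (x + 4)(x + 1)(x - 1)(x - 5) / [-120] = -(1/120)x^4 + (1/120)x^3 + (7/40)x^2 - (1/120)x - 1/6
L_4(x) = (x + 4)(x + 1)(x - 1)(x - 4) / [216] = (1/216)x^4 - (17/216)x^2 + 2/27
p(x) = (-626)·L_0 + 7·L_1 + (-1)·L_2 + (-778)·L_3 + (-1913)·L_4
Only the coefficient of x^4 is needed; take it from each L_i and combine:
(-626)·(1/1080) + 7·(-1/180) + (-1)·(1/120) + (-778)·(-1/120) + (-1913)·(1/216) = -3

-3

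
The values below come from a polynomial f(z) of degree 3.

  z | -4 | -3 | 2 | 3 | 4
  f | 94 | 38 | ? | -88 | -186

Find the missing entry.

The 4 known values determine f uniquely (degree ≤ 3).
Evaluate each Lagrange basis at z = 2:
L_0(2) = (5)·(-1)·(-2)/[(-1)·(-7)·(-8)] = -5/28
L_1(2) = (6)·(-1)·(-2)/[(1)·(-6)·(-7)] = 2/7
L_2(2) = (6)·(5)·(-2)/[(7)·(6)·(-1)] = 10/7
L_3(2) = (6)·(5)·(-1)/[(8)·(7)·(1)] = -15/28
Sum: 94·(-5/28) + 38·(2/7) + (-88)·(10/7) + (-186)·(-15/28) = -32

-32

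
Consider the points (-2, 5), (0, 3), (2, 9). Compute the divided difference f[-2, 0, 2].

f[-2,0] = (3 - 5) / (0 - (-2)) = -1
f[0,2] = (9 - 3) / (2 - 0) = 3
f[-2,0,2] = (3 - (-1)) / (2 - (-2)) = 1

1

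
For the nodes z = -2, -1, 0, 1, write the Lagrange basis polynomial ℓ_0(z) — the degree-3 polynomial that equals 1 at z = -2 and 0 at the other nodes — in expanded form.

ℓ_0(z) = -(1/6)z^3 + (1/6)z

ℓ_0(z) = (z + 1)z(z - 1) / [(-1)·(-2)·(-3)]
       = (z^3 - z) / (-6)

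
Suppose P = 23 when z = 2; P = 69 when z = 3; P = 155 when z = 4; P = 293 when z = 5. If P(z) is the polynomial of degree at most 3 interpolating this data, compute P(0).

3

Evaluate each Lagrange basis at z = 0:
L_0(0) = (-3)·(-4)·(-5)/[(-1)·(-2)·(-3)] = 10
L_1(0) = (-2)·(-4)·(-5)/[(1)·(-1)·(-2)] = -20
L_2(0) = (-2)·(-3)·(-5)/[(2)·(1)·(-1)] = 15
L_3(0) = (-2)·(-3)·(-4)/[(3)·(2)·(1)] = -4
Sum: 23·(10) + 69·(-20) + 155·(15) + 293·(-4) = 3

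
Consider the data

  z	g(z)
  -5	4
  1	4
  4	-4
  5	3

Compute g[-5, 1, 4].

-8/27

g[-5,1] = (4 - 4) / (1 - (-5)) = 0
g[1,4] = (-4 - 4) / (4 - 1) = -8/3
g[-5,1,4] = (-8/3 - 0) / (4 - (-5)) = -8/27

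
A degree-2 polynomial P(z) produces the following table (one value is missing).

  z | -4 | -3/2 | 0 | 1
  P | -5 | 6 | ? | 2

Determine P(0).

The 3 known values determine P uniquely (degree ≤ 2).
Evaluate each Lagrange basis at z = 0:
L_0(0) = (3/2)·(-1)/[(-5/2)·(-5)] = -3/25
L_1(0) = (4)·(-1)/[(5/2)·(-5/2)] = 16/25
L_2(0) = (4)·(3/2)/[(5)·(5/2)] = 12/25
Sum: (-5)·(-3/25) + 6·(16/25) + 2·(12/25) = 27/5

27/5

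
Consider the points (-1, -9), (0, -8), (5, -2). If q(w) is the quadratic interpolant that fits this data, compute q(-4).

-58/5

Evaluate each Lagrange basis at w = -4:
L_0(-4) = (-4)·(-9)/[(-1)·(-6)] = 6
L_1(-4) = (-3)·(-9)/[(1)·(-5)] = -27/5
L_2(-4) = (-3)·(-4)/[(6)·(5)] = 2/5
Sum: (-9)·(6) + (-8)·(-27/5) + (-2)·(2/5) = -58/5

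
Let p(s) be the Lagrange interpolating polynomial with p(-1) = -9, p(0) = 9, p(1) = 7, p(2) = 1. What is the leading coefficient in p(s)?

Build the Lagrange basis polynomials:
L_0(s) = s(s - 1)(s - 2) / [-6] = -(1/6)s^3 + (1/2)s^2 - (1/3)s
L_1(s) = (s + 1)(s - 1)(s - 2) / [2] = (1/2)s^3 - s^2 - (1/2)s + 1
L_2(s) = (s + 1)s(s - 2) / [-2] = -(1/2)s^3 + (1/2)s^2 + s
L_3(s) = (s + 1)s(s - 1) / [6] = (1/6)s^3 - (1/6)s
p(s) = (-9)·L_0 + 9·L_1 + 7·L_2 + 1·L_3
Only the coefficient of s^3 is needed; take it from each L_i and combine:
(-9)·(-1/6) + 9·(1/2) + 7·(-1/2) + 1·(1/6) = 8/3

8/3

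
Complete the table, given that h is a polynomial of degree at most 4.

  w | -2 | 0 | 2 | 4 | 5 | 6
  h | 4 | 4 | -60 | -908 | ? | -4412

-2166

The 5 known values determine h uniquely (degree ≤ 4).
Evaluate each Lagrange basis at w = 5:
L_0(5) = (5)·(3)·(1)·(-1)/[(-2)·(-4)·(-6)·(-8)] = -5/128
L_1(5) = (7)·(3)·(1)·(-1)/[(2)·(-2)·(-4)·(-6)] = 7/32
L_2(5) = (7)·(5)·(1)·(-1)/[(4)·(2)·(-2)·(-4)] = -35/64
L_3(5) = (7)·(5)·(3)·(-1)/[(6)·(4)·(2)·(-2)] = 35/32
L_4(5) = (7)·(5)·(3)·(1)/[(8)·(6)·(4)·(2)] = 35/128
Sum: 4·(-5/128) + 4·(7/32) + (-60)·(-35/64) + (-908)·(35/32) + (-4412)·(35/128) = -2166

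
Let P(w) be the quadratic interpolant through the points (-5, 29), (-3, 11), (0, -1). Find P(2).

1

Evaluate each Lagrange basis at w = 2:
L_0(2) = (5)·(2)/[(-2)·(-5)] = 1
L_1(2) = (7)·(2)/[(2)·(-3)] = -7/3
L_2(2) = (7)·(5)/[(5)·(3)] = 7/3
Sum: 29·(1) + 11·(-7/3) + (-1)·(7/3) = 1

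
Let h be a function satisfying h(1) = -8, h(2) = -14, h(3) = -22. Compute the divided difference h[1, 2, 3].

-1

h[1,2] = (-14 - (-8)) / (2 - 1) = -6
h[2,3] = (-22 - (-14)) / (3 - 2) = -8
h[1,2,3] = (-8 - (-6)) / (3 - 1) = -1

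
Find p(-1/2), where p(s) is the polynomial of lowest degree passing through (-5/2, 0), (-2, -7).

Evaluate each Lagrange basis at s = -1/2:
L_0(-1/2) = (3/2)/[(-1/2)] = -3
L_1(-1/2) = (2)/[(1/2)] = 4
Sum: 0 + (-7)·(4) = -28

-28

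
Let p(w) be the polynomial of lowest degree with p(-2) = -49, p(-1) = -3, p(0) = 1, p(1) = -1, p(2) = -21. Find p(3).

-119

Using Newton's divided-difference form:
p[-2,-1] = (-3 - (-49)) / (-1 - (-2)) = 46
p[-1,0] = (1 - (-3)) / (0 - (-1)) = 4
p[0,1] = (-1 - 1) / (1 - 0) = -2
p[1,2] = (-21 - (-1)) / (2 - 1) = -20
p[-2,-1,0] = (4 - 46) / (0 - (-2)) = -21
p[-1,0,1] = (-2 - 4) / (1 - (-1)) = -3
p[0,1,2] = (-20 - (-2)) / (2 - 0) = -9
p[-2,-1,0,1] = (-3 - (-21)) / (1 - (-2)) = 6
p[-1,0,1,2] = (-9 - (-3)) / (2 - (-1)) = -2
p[-2,-1,0,1,2] = (-2 - 6) / (2 - (-2)) = -2
p(3) = -49 + 46·(5) + (-21)·(5)·(4) + 6·(5)·(4)·(3) + (-2)·(5)·(4)·(3)·(2) = -119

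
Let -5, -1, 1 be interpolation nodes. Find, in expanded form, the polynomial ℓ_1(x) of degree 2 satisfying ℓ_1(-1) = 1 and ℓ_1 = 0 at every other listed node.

ℓ_1(x) = (x + 5)(x - 1) / [(4)·(-2)]
       = (x^2 + 4x - 5) / (-8)

ℓ_1(x) = -(1/8)x^2 - (1/2)x + 5/8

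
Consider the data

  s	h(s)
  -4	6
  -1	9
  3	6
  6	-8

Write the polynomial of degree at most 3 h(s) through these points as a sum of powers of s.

h(s) = -(13/420)s^3 - (131/420)s^2 + (19/210)s + 328/35

Newton's divided differences:
h[-4,-1] = (9 - 6) / (-1 - (-4)) = 1
h[-1,3] = (6 - 9) / (3 - (-1)) = -3/4
h[3,6] = (-8 - 6) / (6 - 3) = -14/3
h[-4,-1,3] = (-3/4 - 1) / (3 - (-4)) = -1/4
h[-1,3,6] = (-14/3 - (-3/4)) / (6 - (-1)) = -47/84
h[-4,-1,3,6] = (-47/84 - (-1/4)) / (6 - (-4)) = -13/420
h(s) = 6 + 1·(s + 4) + (-1/4)·(s + 4)(s + 1) + (-13/420)·(s + 4)(s + 1)(s - 3)
Expanding: h(s) = -(13/420)s^3 - (131/420)s^2 + (19/210)s + 328/35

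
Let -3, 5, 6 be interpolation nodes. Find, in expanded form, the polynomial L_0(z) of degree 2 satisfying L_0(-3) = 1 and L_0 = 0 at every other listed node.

L_0(z) = (z - 5)(z - 6) / [(-8)·(-9)]
       = (z^2 - 11z + 30) / (72)

L_0(z) = (1/72)z^2 - (11/72)z + 5/12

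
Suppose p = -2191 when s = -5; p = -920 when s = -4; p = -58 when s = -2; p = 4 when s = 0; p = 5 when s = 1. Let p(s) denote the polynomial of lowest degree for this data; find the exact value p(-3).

-299

L_0(-3) = (1)·(-1)·(-3)·(-4)/[(-1)·(-3)·(-5)·(-6)] = -2/15
L_1(-3) = (2)·(-1)·(-3)·(-4)/[(1)·(-2)·(-4)·(-5)] = 3/5
L_2(-3) = (2)·(1)·(-3)·(-4)/[(3)·(2)·(-2)·(-3)] = 2/3
L_3(-3) = (2)·(1)·(-1)·(-4)/[(5)·(4)·(2)·(-1)] = -1/5
L_4(-3) = (2)·(1)·(-1)·(-3)/[(6)·(5)·(3)·(1)] = 1/15
Sum: (-2191)·(-2/15) + (-920)·(3/5) + (-58)·(2/3) + 4·(-1/5) + 5·(1/15) = -299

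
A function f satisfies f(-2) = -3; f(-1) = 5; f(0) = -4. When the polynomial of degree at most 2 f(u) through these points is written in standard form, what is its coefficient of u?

L_0(u) = (u + 1)u / [2] = (1/2)u^2 + (1/2)u
L_1(u) = (u + 2)u / [-1] = -u^2 - 2u
L_2(u) = (u + 2)(u + 1) / [2] = (1/2)u^2 + (3/2)u + 1
f(u) = (-3)·L_0 + 5·L_1 + (-4)·L_2
Only the coefficient of u is needed; take it from each L_i and combine:
(-3)·(1/2) + 5·(-2) + (-4)·(3/2) = -35/2

-35/2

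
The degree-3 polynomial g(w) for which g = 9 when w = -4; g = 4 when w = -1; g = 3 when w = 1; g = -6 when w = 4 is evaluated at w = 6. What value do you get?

-281/12

L_0(6) = (7)·(5)·(2)/[(-3)·(-5)·(-8)] = -7/12
L_1(6) = (10)·(5)·(2)/[(3)·(-2)·(-5)] = 10/3
L_2(6) = (10)·(7)·(2)/[(5)·(2)·(-3)] = -14/3
L_3(6) = (10)·(7)·(5)/[(8)·(5)·(3)] = 35/12
Sum: 9·(-7/12) + 4·(10/3) + 3·(-14/3) + (-6)·(35/12) = -281/12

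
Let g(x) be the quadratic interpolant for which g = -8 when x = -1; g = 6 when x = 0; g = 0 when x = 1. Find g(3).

-72

Using Newton's divided-difference form:
g[-1,0] = (6 - (-8)) / (0 - (-1)) = 14
g[0,1] = (0 - 6) / (1 - 0) = -6
g[-1,0,1] = (-6 - 14) / (1 - (-1)) = -10
g(3) = -8 + 14·(4) + (-10)·(4)·(3) = -72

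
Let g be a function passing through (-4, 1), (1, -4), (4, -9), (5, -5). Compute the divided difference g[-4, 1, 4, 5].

g[-4,1] = (-4 - 1) / (1 - (-4)) = -1
g[1,4] = (-9 - (-4)) / (4 - 1) = -5/3
g[4,5] = (-5 - (-9)) / (5 - 4) = 4
g[-4,1,4] = (-5/3 - (-1)) / (4 - (-4)) = -1/12
g[1,4,5] = (4 - (-5/3)) / (5 - 1) = 17/12
g[-4,1,4,5] = (17/12 - (-1/12)) / (5 - (-4)) = 1/6

1/6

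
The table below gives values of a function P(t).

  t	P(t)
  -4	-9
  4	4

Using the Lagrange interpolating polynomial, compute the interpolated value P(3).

L_0(3) = (-1)/[(-8)] = 1/8
L_1(3) = (7)/[(8)] = 7/8
Sum: (-9)·(1/8) + 4·(7/8) = 19/8

19/8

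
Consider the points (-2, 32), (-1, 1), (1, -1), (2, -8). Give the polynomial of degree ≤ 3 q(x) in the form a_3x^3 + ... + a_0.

q(x) = -3x^3 + 4x^2 + 2x - 4

Newton's divided differences:
q[-2,-1] = (1 - 32) / (-1 - (-2)) = -31
q[-1,1] = (-1 - 1) / (1 - (-1)) = -1
q[1,2] = (-8 - (-1)) / (2 - 1) = -7
q[-2,-1,1] = (-1 - (-31)) / (1 - (-2)) = 10
q[-1,1,2] = (-7 - (-1)) / (2 - (-1)) = -2
q[-2,-1,1,2] = (-2 - 10) / (2 - (-2)) = -3
q(x) = 32 + (-31)·(x + 2) + 10·(x + 2)(x + 1) + (-3)·(x + 2)(x + 1)(x - 1)
Expanding: q(x) = -3x^3 + 4x^2 + 2x - 4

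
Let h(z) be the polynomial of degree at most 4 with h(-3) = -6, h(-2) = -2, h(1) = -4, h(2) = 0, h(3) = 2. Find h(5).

Using Newton's divided-difference form:
h[-3,-2] = (-2 - (-6)) / (-2 - (-3)) = 4
h[-2,1] = (-4 - (-2)) / (1 - (-2)) = -2/3
h[1,2] = (0 - (-4)) / (2 - 1) = 4
h[2,3] = (2 - 0) / (3 - 2) = 2
h[-3,-2,1] = (-2/3 - 4) / (1 - (-3)) = -7/6
h[-2,1,2] = (4 - (-2/3)) / (2 - (-2)) = 7/6
h[1,2,3] = (2 - 4) / (3 - 1) = -1
h[-3,-2,1,2] = (7/6 - (-7/6)) / (2 - (-3)) = 7/15
h[-2,1,2,3] = (-1 - 7/6) / (3 - (-2)) = -13/30
h[-3,-2,1,2,3] = (-13/30 - 7/15) / (3 - (-3)) = -3/20
h(5) = -6 + 4·(8) + (-7/6)·(8)·(7) + (7/15)·(8)·(7)·(4) + (-3/20)·(8)·(7)·(4)·(3) = -178/5

-178/5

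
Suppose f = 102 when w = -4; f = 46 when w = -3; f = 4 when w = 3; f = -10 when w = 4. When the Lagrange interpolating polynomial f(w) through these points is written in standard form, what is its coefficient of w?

Build the Lagrange basis polynomials:
L_0(w) = (w + 3)(w - 3)(w - 4) / [-56] = -(1/56)w^3 + (1/14)w^2 + (9/56)w - 9/14
L_1(w) = (w + 4)(w - 3)(w - 4) / [42] = (1/42)w^3 - (1/14)w^2 - (8/21)w + 8/7
L_2(w) = (w + 4)(w + 3)(w - 4) / [-42] = -(1/42)w^3 - (1/14)w^2 + (8/21)w + 8/7
L_3(w) = (w + 4)(w + 3)(w - 3) / [56] = (1/56)w^3 + (1/14)w^2 - (9/56)w - 9/14
f(w) = 102·L_0 + 46·L_1 + 4·L_2 + (-10)·L_3
Only the coefficient of w is needed; take it from each L_i and combine:
102·(9/56) + 46·(-8/21) + 4·(8/21) + (-10)·(-9/56) = 2

2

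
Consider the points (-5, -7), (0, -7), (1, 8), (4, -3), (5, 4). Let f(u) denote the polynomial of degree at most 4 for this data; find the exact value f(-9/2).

-222157/4800

Using Newton's divided-difference form:
f[-5,0] = (-7 - (-7)) / (0 - (-5)) = 0
f[0,1] = (8 - (-7)) / (1 - 0) = 15
f[1,4] = (-3 - 8) / (4 - 1) = -11/3
f[4,5] = (4 - (-3)) / (5 - 4) = 7
f[-5,0,1] = (15 - 0) / (1 - (-5)) = 5/2
f[0,1,4] = (-11/3 - 15) / (4 - 0) = -14/3
f[1,4,5] = (7 - (-11/3)) / (5 - 1) = 8/3
f[-5,0,1,4] = (-14/3 - 5/2) / (4 - (-5)) = -43/54
f[0,1,4,5] = (8/3 - (-14/3)) / (5 - 0) = 22/15
f[-5,0,1,4,5] = (22/15 - (-43/54)) / (5 - (-5)) = 611/2700
f(-9/2) = -7 + 0·(1/2) + (5/2)·(1/2)·(-9/2) + (-43/54)·(1/2)·(-9/2)·(-11/2) + (611/2700)·(1/2)·(-9/2)·(-11/2)·(-17/2) = -222157/4800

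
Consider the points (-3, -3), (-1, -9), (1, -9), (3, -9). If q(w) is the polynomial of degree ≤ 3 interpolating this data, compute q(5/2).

-555/64

Using Newton's divided-difference form:
q[-3,-1] = (-9 - (-3)) / (-1 - (-3)) = -3
q[-1,1] = (-9 - (-9)) / (1 - (-1)) = 0
q[1,3] = (-9 - (-9)) / (3 - 1) = 0
q[-3,-1,1] = (0 - (-3)) / (1 - (-3)) = 3/4
q[-1,1,3] = (0 - 0) / (3 - (-1)) = 0
q[-3,-1,1,3] = (0 - 3/4) / (3 - (-3)) = -1/8
q(5/2) = -3 + (-3)·(11/2) + (3/4)·(11/2)·(7/2) + (-1/8)·(11/2)·(7/2)·(3/2) = -555/64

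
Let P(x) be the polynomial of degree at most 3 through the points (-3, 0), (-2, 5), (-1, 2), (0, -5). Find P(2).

-15

L_0(2) = (4)·(3)·(2)/[(-1)·(-2)·(-3)] = -4
L_1(2) = (5)·(3)·(2)/[(1)·(-1)·(-2)] = 15
L_2(2) = (5)·(4)·(2)/[(2)·(1)·(-1)] = -20
L_3(2) = (5)·(4)·(3)/[(3)·(2)·(1)] = 10
Sum: 0 + 5·(15) + 2·(-20) + (-5)·(10) = -15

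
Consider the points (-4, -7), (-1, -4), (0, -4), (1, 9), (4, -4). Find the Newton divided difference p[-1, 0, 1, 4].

p[-1,0] = (-4 - (-4)) / (0 - (-1)) = 0
p[0,1] = (9 - (-4)) / (1 - 0) = 13
p[1,4] = (-4 - 9) / (4 - 1) = -13/3
p[-1,0,1] = (13 - 0) / (1 - (-1)) = 13/2
p[0,1,4] = (-13/3 - 13) / (4 - 0) = -13/3
p[-1,0,1,4] = (-13/3 - 13/2) / (4 - (-1)) = -13/6

-13/6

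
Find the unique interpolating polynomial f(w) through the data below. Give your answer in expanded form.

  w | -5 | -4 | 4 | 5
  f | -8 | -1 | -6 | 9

Build the Lagrange basis polynomials:
L_0(w) = (w + 4)(w - 4)(w - 5) / [-90] = -(1/90)w^3 + (1/18)w^2 + (8/45)w - 8/9
L_1(w) = (w + 5)(w - 4)(w - 5) / [72] = (1/72)w^3 - (1/18)w^2 - (25/72)w + 25/18
L_2(w) = (w + 5)(w + 4)(w - 5) / [-72] = -(1/72)w^3 - (1/18)w^2 + (25/72)w + 25/18
L_3(w) = (w + 5)(w + 4)(w - 4) / [90] = (1/90)w^3 + (1/18)w^2 - (8/45)w - 8/9
f(w) = (-8)·L_0 + (-1)·L_1 + (-6)·L_2 + 9·L_3
  (-8)·L_0(w) = (4/45)w^3 - (4/9)w^2 - (64/45)w + 64/9
  (-1)·L_1(w) = -(1/72)w^3 + (1/18)w^2 + (25/72)w - 25/18
  (-6)·L_2(w) = (1/12)w^3 + (1/3)w^2 - (25/12)w - 25/3
  9·L_3(w) = (1/10)w^3 + (1/2)w^2 - (8/5)w - 8
Adding term by term: (31/120)w^3 + (4/9)w^2 - (571/120)w - 191/18

f(w) = (31/120)w^3 + (4/9)w^2 - (571/120)w - 191/18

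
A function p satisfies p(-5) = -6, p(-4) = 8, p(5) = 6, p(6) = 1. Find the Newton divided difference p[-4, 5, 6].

p[-4,5] = (6 - 8) / (5 - (-4)) = -2/9
p[5,6] = (1 - 6) / (6 - 5) = -5
p[-4,5,6] = (-5 - (-2/9)) / (6 - (-4)) = -43/90

-43/90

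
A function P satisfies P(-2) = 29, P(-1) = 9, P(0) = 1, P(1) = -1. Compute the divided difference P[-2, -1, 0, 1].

-1

P[-2,-1] = (9 - 29) / (-1 - (-2)) = -20
P[-1,0] = (1 - 9) / (0 - (-1)) = -8
P[0,1] = (-1 - 1) / (1 - 0) = -2
P[-2,-1,0] = (-8 - (-20)) / (0 - (-2)) = 6
P[-1,0,1] = (-2 - (-8)) / (1 - (-1)) = 3
P[-2,-1,0,1] = (3 - 6) / (1 - (-2)) = -1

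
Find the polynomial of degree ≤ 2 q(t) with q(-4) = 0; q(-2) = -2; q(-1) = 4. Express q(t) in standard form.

q(t) = (7/3)t^2 + 13t + 44/3

Build the Lagrange basis polynomials:
L_0(t) = (t + 2)(t + 1) / [6] = (1/6)t^2 + (1/2)t + 1/3
L_1(t) = (t + 4)(t + 1) / [-2] = -(1/2)t^2 - (5/2)t - 2
L_2(t) = (t + 4)(t + 2) / [3] = (1/3)t^2 + 2t + 8/3
q(t) = 0·L_0 + (-2)·L_1 + 4·L_2
  0·L_0(t) = 0
  (-2)·L_1(t) = t^2 + 5t + 4
  4·L_2(t) = (4/3)t^2 + 8t + 32/3
Adding term by term: (7/3)t^2 + 13t + 44/3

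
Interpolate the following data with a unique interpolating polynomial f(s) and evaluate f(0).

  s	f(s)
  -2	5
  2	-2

3/2

Evaluate each Lagrange basis at s = 0:
L_0(0) = (-2)/[(-4)] = 1/2
L_1(0) = (2)/[(4)] = 1/2
Sum: 5·(1/2) + (-2)·(1/2) = 3/2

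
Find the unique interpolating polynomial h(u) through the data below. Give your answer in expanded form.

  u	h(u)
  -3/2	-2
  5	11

L_0(u) = (u - 5) / [-13/2] = -(2/13)u + 10/13
L_1(u) = (u + 3/2) / [13/2] = (2/13)u + 3/13
h(u) = (-2)·L_0 + 11·L_1
  (-2)·L_0(u) = (4/13)u - 20/13
  11·L_1(u) = (22/13)u + 33/13
Adding term by term: 2u + 1

h(u) = 2u + 1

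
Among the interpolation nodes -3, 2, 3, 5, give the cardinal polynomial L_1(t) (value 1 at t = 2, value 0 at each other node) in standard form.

L_1(t) = (1/15)t^3 - (1/3)t^2 - (3/5)t + 3

L_1(t) = (t + 3)(t - 3)(t - 5) / [(5)·(-1)·(-3)]
       = (t^3 - 5t^2 - 9t + 45) / (15)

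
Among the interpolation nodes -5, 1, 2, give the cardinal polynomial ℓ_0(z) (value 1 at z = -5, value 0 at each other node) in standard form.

ℓ_0(z) = (z - 1)(z - 2) / [(-6)·(-7)]
       = (z^2 - 3z + 2) / (42)

ℓ_0(z) = (1/42)z^2 - (1/14)z + 1/21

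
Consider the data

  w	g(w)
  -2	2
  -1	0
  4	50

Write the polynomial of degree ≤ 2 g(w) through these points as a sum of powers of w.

g(w) = 2w^2 + 4w + 2

Newton's divided differences:
g[-2,-1] = (0 - 2) / (-1 - (-2)) = -2
g[-1,4] = (50 - 0) / (4 - (-1)) = 10
g[-2,-1,4] = (10 - (-2)) / (4 - (-2)) = 2
g(w) = 2 + (-2)·(w + 2) + 2·(w + 2)(w + 1)
Expanding: g(w) = 2w^2 + 4w + 2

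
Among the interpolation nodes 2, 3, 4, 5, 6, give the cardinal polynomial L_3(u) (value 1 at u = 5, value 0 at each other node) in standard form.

L_3(u) = -(1/6)u^4 + (5/2)u^3 - (40/3)u^2 + 30u - 24

L_3(u) = (u - 2)(u - 3)(u - 4)(u - 6) / [(3)·(2)·(1)·(-1)]
       = (u^4 - 15u^3 + 80u^2 - 180u + 144) / (-6)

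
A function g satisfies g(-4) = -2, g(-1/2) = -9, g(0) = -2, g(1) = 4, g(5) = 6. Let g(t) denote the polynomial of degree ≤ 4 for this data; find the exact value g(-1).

Evaluate each Lagrange basis at t = -1:
L_0(-1) = (-1/2)·(-1)·(-2)·(-6)/[(-7/2)·(-4)·(-5)·(-9)] = 1/105
L_1(-1) = (3)·(-1)·(-2)·(-6)/[(7/2)·(-1/2)·(-3/2)·(-11/2)] = 192/77
L_2(-1) = (3)·(-1/2)·(-2)·(-6)/[(4)·(1/2)·(-1)·(-5)] = -9/5
L_3(-1) = (3)·(-1/2)·(-1)·(-6)/[(5)·(3/2)·(1)·(-4)] = 3/10
L_4(-1) = (3)·(-1/2)·(-1)·(-2)/[(9)·(11/2)·(5)·(4)] = -1/330
Sum: (-2)·(1/105) + (-9)·(192/77) + (-2)·(-9/5) + 4·(3/10) + 6·(-1/330) = -2917/165

-2917/165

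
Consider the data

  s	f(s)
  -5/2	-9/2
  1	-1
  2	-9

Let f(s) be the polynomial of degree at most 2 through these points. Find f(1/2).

3/2

Evaluate each Lagrange basis at s = 1/2:
L_0(1/2) = (-1/2)·(-3/2)/[(-7/2)·(-9/2)] = 1/21
L_1(1/2) = (3)·(-3/2)/[(7/2)·(-1)] = 9/7
L_2(1/2) = (3)·(-1/2)/[(9/2)·(1)] = -1/3
Sum: (-9/2)·(1/21) + (-1)·(9/7) + (-9)·(-1/3) = 3/2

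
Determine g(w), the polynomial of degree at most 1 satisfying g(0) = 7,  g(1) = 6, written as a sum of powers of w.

Build the Lagrange basis polynomials:
L_0(w) = (w - 1) / [-1] = -w + 1
L_1(w) = w / [1] = w
g(w) = 7·L_0 + 6·L_1
  7·L_0(w) = -7w + 7
  6·L_1(w) = 6w
Adding term by term: -w + 7

g(w) = -w + 7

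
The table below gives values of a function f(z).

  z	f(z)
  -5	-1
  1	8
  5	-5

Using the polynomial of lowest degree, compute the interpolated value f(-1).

44/5

L_0(-1) = (-2)·(-6)/[(-6)·(-10)] = 1/5
L_1(-1) = (4)·(-6)/[(6)·(-4)] = 1
L_2(-1) = (4)·(-2)/[(10)·(4)] = -1/5
Sum: (-1)·(1/5) + 8·(1) + (-5)·(-1/5) = 44/5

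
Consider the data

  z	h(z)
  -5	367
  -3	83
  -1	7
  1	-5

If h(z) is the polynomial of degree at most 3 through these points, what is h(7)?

L_0(7) = (10)·(8)·(6)/[(-2)·(-4)·(-6)] = -10
L_1(7) = (12)·(8)·(6)/[(2)·(-2)·(-4)] = 36
L_2(7) = (12)·(10)·(6)/[(4)·(2)·(-2)] = -45
L_3(7) = (12)·(10)·(8)/[(6)·(4)·(2)] = 20
Sum: 367·(-10) + 83·(36) + 7·(-45) + (-5)·(20) = -1097

-1097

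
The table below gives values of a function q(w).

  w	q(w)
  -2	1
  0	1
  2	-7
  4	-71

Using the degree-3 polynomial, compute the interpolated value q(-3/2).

-7/8

Using Newton's divided-difference form:
q[-2,0] = (1 - 1) / (0 - (-2)) = 0
q[0,2] = (-7 - 1) / (2 - 0) = -4
q[2,4] = (-71 - (-7)) / (4 - 2) = -32
q[-2,0,2] = (-4 - 0) / (2 - (-2)) = -1
q[0,2,4] = (-32 - (-4)) / (4 - 0) = -7
q[-2,0,2,4] = (-7 - (-1)) / (4 - (-2)) = -1
q(-3/2) = 1 + 0·(1/2) + (-1)·(1/2)·(-3/2) + (-1)·(1/2)·(-3/2)·(-7/2) = -7/8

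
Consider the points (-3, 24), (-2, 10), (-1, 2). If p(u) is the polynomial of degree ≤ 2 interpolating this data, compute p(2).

14

Using Newton's divided-difference form:
p[-3,-2] = (10 - 24) / (-2 - (-3)) = -14
p[-2,-1] = (2 - 10) / (-1 - (-2)) = -8
p[-3,-2,-1] = (-8 - (-14)) / (-1 - (-3)) = 3
p(2) = 24 + (-14)·(5) + 3·(5)·(4) = 14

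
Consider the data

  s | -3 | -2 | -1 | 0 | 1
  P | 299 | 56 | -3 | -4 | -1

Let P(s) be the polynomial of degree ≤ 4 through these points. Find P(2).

24

L_0(2) = (4)·(3)·(2)·(1)/[(-1)·(-2)·(-3)·(-4)] = 1
L_1(2) = (5)·(3)·(2)·(1)/[(1)·(-1)·(-2)·(-3)] = -5
L_2(2) = (5)·(4)·(2)·(1)/[(2)·(1)·(-1)·(-2)] = 10
L_3(2) = (5)·(4)·(3)·(1)/[(3)·(2)·(1)·(-1)] = -10
L_4(2) = (5)·(4)·(3)·(2)/[(4)·(3)·(2)·(1)] = 5
Sum: 299·(1) + 56·(-5) + (-3)·(10) + (-4)·(-10) + (-1)·(5) = 24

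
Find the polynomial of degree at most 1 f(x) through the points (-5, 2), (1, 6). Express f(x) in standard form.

f(x) = (2/3)x + 16/3

Build the Lagrange basis polynomials:
L_0(x) = (x - 1) / [-6] = -(1/6)x + 1/6
L_1(x) = (x + 5) / [6] = (1/6)x + 5/6
f(x) = 2·L_0 + 6·L_1
  2·L_0(x) = -(1/3)x + 1/3
  6·L_1(x) = x + 5
Adding term by term: (2/3)x + 16/3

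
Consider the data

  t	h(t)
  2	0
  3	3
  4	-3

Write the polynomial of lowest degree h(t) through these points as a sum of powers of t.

Build the Lagrange basis polynomials:
L_0(t) = (t - 3)(t - 4) / [2] = (1/2)t^2 - (7/2)t + 6
L_1(t) = (t - 2)(t - 4) / [-1] = -t^2 + 6t - 8
L_2(t) = (t - 2)(t - 3) / [2] = (1/2)t^2 - (5/2)t + 3
h(t) = 0·L_0 + 3·L_1 + (-3)·L_2
  0·L_0(t) = 0
  3·L_1(t) = -3t^2 + 18t - 24
  (-3)·L_2(t) = -(3/2)t^2 + (15/2)t - 9
Adding term by term: -(9/2)t^2 + (51/2)t - 33

h(t) = -(9/2)t^2 + (51/2)t - 33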